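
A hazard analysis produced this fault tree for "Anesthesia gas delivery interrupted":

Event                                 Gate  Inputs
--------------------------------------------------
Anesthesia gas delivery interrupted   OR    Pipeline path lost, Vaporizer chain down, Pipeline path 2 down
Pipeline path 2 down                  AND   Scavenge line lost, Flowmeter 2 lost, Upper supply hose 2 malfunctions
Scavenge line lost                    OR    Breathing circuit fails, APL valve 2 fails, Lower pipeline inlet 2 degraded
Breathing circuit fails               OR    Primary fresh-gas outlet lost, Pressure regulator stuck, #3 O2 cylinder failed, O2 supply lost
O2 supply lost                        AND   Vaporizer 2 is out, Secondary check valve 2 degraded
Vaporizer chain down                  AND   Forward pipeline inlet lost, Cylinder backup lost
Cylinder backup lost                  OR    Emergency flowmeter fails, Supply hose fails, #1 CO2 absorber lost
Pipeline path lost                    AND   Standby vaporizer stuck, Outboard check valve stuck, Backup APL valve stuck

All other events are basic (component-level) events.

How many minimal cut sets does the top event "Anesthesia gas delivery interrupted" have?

10

Pipeline path lost [AND]: one cut set from each child combined → 1 × 1 × 1 = 1 cut set(s).
Cylinder backup lost [OR]: union of children's cut sets → 3 cut set(s).
Vaporizer chain down [AND]: one cut set from each child combined → 1 × 3 = 3 cut set(s).
O2 supply lost [AND]: one cut set from each child combined → 1 × 1 = 1 cut set(s).
Breathing circuit fails [OR]: union of children's cut sets → 4 cut set(s).
Scavenge line lost [OR]: union of children's cut sets → 6 cut set(s).
Pipeline path 2 down [AND]: one cut set from each child combined → 6 × 1 × 1 = 6 cut set(s).
Anesthesia gas delivery interrupted [OR]: union of children's cut sets → 10 cut set(s).
Minimal cut sets: {Backup APL valve stuck, Outboard check valve stuck, Standby vaporizer stuck}; {Emergency flowmeter fails, Forward pipeline inlet lost}; {Forward pipeline inlet lost, Supply hose fails}; {#1 CO2 absorber lost, Forward pipeline inlet lost}; {Flowmeter 2 lost, Primary fresh-gas outlet lost, Upper supply hose 2 malfunctions}; {Flowmeter 2 lost, Pressure regulator stuck, Upper supply hose 2 malfunctions}; {#3 O2 cylinder failed, Flowmeter 2 lost, Upper supply hose 2 malfunctions}; {Flowmeter 2 lost, Secondary check valve 2 degraded, Upper supply hose 2 malfunctions, Vaporizer 2 is out}; {APL valve 2 fails, Flowmeter 2 lost, Upper supply hose 2 malfunctions}; {Flowmeter 2 lost, Lower pipeline inlet 2 degraded, Upper supply hose 2 malfunctions}.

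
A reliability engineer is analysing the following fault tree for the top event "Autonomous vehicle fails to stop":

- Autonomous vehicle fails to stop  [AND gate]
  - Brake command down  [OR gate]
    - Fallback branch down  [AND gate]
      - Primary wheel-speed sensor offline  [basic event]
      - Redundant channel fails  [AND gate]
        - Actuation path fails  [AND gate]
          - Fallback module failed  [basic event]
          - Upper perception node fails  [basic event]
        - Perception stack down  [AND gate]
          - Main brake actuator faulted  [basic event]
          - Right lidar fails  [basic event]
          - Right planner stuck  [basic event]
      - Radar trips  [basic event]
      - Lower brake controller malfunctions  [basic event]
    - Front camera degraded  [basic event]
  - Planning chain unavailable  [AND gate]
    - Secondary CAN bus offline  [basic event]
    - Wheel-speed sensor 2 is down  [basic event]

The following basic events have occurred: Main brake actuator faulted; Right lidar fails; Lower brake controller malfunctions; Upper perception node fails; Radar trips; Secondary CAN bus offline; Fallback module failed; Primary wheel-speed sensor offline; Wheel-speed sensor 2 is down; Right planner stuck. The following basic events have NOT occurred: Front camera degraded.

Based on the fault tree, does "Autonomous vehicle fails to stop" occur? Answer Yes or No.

Yes

Actuation path fails [AND]: Fallback module failed=occurs, Upper perception node fails=occurs → all inputs occur → occurs.
Perception stack down [AND]: Main brake actuator faulted=occurs, Right lidar fails=occurs, Right planner stuck=occurs → all inputs occur → occurs.
Redundant channel fails [AND]: Actuation path fails=occurs, Perception stack down=occurs → all inputs occur → occurs.
Fallback branch down [AND]: Primary wheel-speed sensor offline=occurs, Redundant channel fails=occurs, Radar trips=occurs, Lower brake controller malfunctions=occurs → all inputs occur → occurs.
Brake command down [OR]: Fallback branch down=occurs, Front camera degraded=not → at least one input occurs → occurs.
Planning chain unavailable [AND]: Secondary CAN bus offline=occurs, Wheel-speed sensor 2 is down=occurs → all inputs occur → occurs.
Autonomous vehicle fails to stop [AND]: Brake command down=occurs, Planning chain unavailable=occurs → all inputs occur → occurs.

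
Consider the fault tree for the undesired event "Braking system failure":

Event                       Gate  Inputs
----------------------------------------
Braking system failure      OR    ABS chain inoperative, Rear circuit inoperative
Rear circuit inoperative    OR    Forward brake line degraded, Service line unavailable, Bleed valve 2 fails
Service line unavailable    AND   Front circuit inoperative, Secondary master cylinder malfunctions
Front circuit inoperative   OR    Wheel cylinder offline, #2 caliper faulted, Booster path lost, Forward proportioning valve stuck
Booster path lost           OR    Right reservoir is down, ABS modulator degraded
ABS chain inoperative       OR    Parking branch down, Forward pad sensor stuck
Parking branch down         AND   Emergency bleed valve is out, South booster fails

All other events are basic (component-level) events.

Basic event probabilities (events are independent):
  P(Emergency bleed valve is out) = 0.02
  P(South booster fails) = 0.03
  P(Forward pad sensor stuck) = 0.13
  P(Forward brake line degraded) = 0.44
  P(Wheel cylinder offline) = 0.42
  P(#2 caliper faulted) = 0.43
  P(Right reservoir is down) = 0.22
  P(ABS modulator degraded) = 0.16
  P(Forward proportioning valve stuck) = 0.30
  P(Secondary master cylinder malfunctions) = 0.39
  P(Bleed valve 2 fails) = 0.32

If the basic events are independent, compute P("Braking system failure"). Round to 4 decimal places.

P(Parking branch down) [AND] = 0.02 × 0.03 = 0.000600
P(ABS chain inoperative) [OR] = 1 − (1−0.000600) × (1−0.13) = 0.130522
P(Booster path lost) [OR] = 1 − (1−0.22) × (1−0.16) = 0.344800
P(Front circuit inoperative) [OR] = 1 − (1−0.42) × (1−0.43) × (1−0.344800) × (1−0.30) = 0.848374
P(Service line unavailable) [AND] = 0.848374 × 0.39 = 0.330866
P(Rear circuit inoperative) [OR] = 1 − (1−0.44) × (1−0.330866) × (1−0.32) = 0.745194
P(Braking system failure) [OR] = 1 − (1−0.130522) × (1−0.745194) = 0.778452
Rounded to 4 decimal places: P(Braking system failure) ≈ 0.7785.

0.7785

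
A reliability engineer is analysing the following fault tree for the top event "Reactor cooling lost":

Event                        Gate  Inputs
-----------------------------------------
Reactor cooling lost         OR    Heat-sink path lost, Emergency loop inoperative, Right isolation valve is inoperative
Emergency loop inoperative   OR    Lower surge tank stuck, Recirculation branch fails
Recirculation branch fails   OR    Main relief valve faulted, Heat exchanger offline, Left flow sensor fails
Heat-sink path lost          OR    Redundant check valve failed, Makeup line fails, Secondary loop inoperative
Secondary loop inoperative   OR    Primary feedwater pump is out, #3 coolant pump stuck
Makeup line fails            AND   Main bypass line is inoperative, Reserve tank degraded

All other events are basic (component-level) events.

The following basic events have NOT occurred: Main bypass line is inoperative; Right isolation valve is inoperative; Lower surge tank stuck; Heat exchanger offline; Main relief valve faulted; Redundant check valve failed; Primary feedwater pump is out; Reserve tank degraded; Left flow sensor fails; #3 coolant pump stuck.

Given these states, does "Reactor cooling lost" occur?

Makeup line fails [AND]: Main bypass line is inoperative=not, Reserve tank degraded=not → not all inputs occur → does not occur.
Secondary loop inoperative [OR]: Primary feedwater pump is out=not, #3 coolant pump stuck=not → no input occurs → does not occur.
Heat-sink path lost [OR]: Redundant check valve failed=not, Makeup line fails=not, Secondary loop inoperative=not → no input occurs → does not occur.
Recirculation branch fails [OR]: Main relief valve faulted=not, Heat exchanger offline=not, Left flow sensor fails=not → no input occurs → does not occur.
Emergency loop inoperative [OR]: Lower surge tank stuck=not, Recirculation branch fails=not → no input occurs → does not occur.
Reactor cooling lost [OR]: Heat-sink path lost=not, Emergency loop inoperative=not, Right isolation valve is inoperative=not → no input occurs → does not occur.

No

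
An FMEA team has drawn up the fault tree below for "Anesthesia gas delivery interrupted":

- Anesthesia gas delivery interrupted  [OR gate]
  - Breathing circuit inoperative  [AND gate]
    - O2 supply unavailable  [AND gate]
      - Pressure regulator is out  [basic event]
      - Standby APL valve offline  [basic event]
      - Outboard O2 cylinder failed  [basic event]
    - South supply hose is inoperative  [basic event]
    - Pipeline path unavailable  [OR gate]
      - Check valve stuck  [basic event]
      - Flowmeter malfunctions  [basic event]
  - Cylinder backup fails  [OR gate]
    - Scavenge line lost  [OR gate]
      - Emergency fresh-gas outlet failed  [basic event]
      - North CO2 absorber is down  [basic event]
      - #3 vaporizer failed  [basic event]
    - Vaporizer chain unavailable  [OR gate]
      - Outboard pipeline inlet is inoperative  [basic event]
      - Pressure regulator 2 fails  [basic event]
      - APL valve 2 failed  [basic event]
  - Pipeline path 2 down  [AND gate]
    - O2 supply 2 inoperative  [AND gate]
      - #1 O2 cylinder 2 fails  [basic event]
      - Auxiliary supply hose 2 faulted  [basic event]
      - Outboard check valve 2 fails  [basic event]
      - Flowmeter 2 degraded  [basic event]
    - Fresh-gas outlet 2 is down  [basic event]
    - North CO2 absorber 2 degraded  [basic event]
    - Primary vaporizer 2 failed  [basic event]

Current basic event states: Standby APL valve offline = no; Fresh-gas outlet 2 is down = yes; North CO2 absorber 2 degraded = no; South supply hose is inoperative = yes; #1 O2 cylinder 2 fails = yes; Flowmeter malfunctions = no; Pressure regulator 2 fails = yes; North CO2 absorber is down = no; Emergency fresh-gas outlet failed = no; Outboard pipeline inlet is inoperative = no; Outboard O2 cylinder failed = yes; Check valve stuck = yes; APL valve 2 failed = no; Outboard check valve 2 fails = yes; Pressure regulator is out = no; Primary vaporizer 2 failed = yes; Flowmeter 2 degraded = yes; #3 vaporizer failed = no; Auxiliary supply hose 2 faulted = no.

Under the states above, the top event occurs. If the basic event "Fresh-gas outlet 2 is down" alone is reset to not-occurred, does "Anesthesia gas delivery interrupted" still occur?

Counterfactual: set "Fresh-gas outlet 2 is down" to not occurred.
O2 supply unavailable [AND]: Pressure regulator is out=not, Standby APL valve offline=not, Outboard O2 cylinder failed=occurs → not all inputs occur → does not occur.
Pipeline path unavailable [OR]: Check valve stuck=occurs, Flowmeter malfunctions=not → at least one input occurs → occurs.
Breathing circuit inoperative [AND]: O2 supply unavailable=not, South supply hose is inoperative=occurs, Pipeline path unavailable=occurs → not all inputs occur → does not occur.
Scavenge line lost [OR]: Emergency fresh-gas outlet failed=not, North CO2 absorber is down=not, #3 vaporizer failed=not → no input occurs → does not occur.
Vaporizer chain unavailable [OR]: Outboard pipeline inlet is inoperative=not, Pressure regulator 2 fails=occurs, APL valve 2 failed=not → at least one input occurs → occurs.
Cylinder backup fails [OR]: Scavenge line lost=not, Vaporizer chain unavailable=occurs → at least one input occurs → occurs.
O2 supply 2 inoperative [AND]: #1 O2 cylinder 2 fails=occurs, Auxiliary supply hose 2 faulted=not, Outboard check valve 2 fails=occurs, Flowmeter 2 degraded=occurs → not all inputs occur → does not occur.
Pipeline path 2 down [AND]: O2 supply 2 inoperative=not, Fresh-gas outlet 2 is down=not, North CO2 absorber 2 degraded=not, Primary vaporizer 2 failed=occurs → not all inputs occur → does not occur.
Anesthesia gas delivery interrupted [OR]: Breathing circuit inoperative=not, Cylinder backup fails=occurs, Pipeline path 2 down=not → at least one input occurs → occurs.

Yes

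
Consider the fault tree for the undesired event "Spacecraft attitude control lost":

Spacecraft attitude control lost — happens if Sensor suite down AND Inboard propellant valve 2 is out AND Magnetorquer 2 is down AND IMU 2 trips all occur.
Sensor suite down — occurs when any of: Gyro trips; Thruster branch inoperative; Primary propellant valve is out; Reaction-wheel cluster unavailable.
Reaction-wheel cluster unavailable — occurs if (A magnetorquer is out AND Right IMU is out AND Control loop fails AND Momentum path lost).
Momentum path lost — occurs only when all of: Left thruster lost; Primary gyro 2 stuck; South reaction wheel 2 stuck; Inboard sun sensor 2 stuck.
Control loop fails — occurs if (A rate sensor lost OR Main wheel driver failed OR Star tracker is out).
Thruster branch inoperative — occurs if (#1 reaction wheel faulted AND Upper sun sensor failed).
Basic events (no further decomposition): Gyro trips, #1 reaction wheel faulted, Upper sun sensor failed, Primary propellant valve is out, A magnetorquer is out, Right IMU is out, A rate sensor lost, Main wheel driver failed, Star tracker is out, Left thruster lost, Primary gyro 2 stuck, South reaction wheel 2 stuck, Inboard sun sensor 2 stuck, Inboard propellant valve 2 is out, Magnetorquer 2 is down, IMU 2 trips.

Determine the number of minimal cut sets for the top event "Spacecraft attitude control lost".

Thruster branch inoperative [AND]: one cut set from each child combined → 1 × 1 = 1 cut set(s).
Control loop fails [OR]: union of children's cut sets → 3 cut set(s).
Momentum path lost [AND]: one cut set from each child combined → 1 × 1 × 1 × 1 = 1 cut set(s).
Reaction-wheel cluster unavailable [AND]: one cut set from each child combined → 1 × 1 × 3 × 1 = 3 cut set(s).
Sensor suite down [OR]: union of children's cut sets → 6 cut set(s).
Spacecraft attitude control lost [AND]: one cut set from each child combined → 6 × 1 × 1 × 1 = 6 cut set(s).
Minimal cut sets: {Gyro trips, IMU 2 trips, Inboard propellant valve 2 is out, Magnetorquer 2 is down}; {#1 reaction wheel faulted, IMU 2 trips, Inboard propellant valve 2 is out, Magnetorquer 2 is down, Upper sun sensor failed}; {IMU 2 trips, Inboard propellant valve 2 is out, Magnetorquer 2 is down, Primary propellant valve is out}; {A magnetorquer is out, A rate sensor lost, IMU 2 trips, Inboard propellant valve 2 is out, Inboard sun sensor 2 stuck, Left thruster lost, Magnetorquer 2 is down, Primary gyro 2 stuck, Right IMU is out, South reaction wheel 2 stuck}; {A magnetorquer is out, IMU 2 trips, Inboard propellant valve 2 is out, Inboard sun sensor 2 stuck, Left thruster lost, Magnetorquer 2 is down, Main wheel driver failed, Primary gyro 2 stuck, Right IMU is out, South reaction wheel 2 stuck}; {A magnetorquer is out, IMU 2 trips, Inboard propellant valve 2 is out, Inboard sun sensor 2 stuck, Left thruster lost, Magnetorquer 2 is down, Primary gyro 2 stuck, Right IMU is out, South reaction wheel 2 stuck, Star tracker is out}.

6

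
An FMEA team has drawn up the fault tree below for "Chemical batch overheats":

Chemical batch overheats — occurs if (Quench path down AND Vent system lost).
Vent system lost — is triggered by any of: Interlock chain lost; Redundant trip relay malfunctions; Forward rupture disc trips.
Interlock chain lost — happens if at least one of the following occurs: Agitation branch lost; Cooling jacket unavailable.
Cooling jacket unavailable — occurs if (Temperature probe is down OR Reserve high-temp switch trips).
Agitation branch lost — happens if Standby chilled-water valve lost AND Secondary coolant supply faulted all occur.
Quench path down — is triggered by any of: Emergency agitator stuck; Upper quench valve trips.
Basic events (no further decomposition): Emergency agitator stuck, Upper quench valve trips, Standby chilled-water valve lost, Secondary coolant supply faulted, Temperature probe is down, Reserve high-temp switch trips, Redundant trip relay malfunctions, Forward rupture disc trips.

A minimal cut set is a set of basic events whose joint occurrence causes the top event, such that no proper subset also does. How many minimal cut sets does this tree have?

10

Quench path down [OR]: union of children's cut sets → 2 cut set(s).
Agitation branch lost [AND]: one cut set from each child combined → 1 × 1 = 1 cut set(s).
Cooling jacket unavailable [OR]: union of children's cut sets → 2 cut set(s).
Interlock chain lost [OR]: union of children's cut sets → 3 cut set(s).
Vent system lost [OR]: union of children's cut sets → 5 cut set(s).
Chemical batch overheats [AND]: one cut set from each child combined → 2 × 5 = 10 cut set(s).
Minimal cut sets: {Emergency agitator stuck, Secondary coolant supply faulted, Standby chilled-water valve lost}; {Emergency agitator stuck, Temperature probe is down}; {Emergency agitator stuck, Reserve high-temp switch trips}; {Emergency agitator stuck, Redundant trip relay malfunctions}; {Emergency agitator stuck, Forward rupture disc trips}; {Secondary coolant supply faulted, Standby chilled-water valve lost, Upper quench valve trips}; {Temperature probe is down, Upper quench valve trips}; {Reserve high-temp switch trips, Upper quench valve trips}; {Redundant trip relay malfunctions, Upper quench valve trips}; {Forward rupture disc trips, Upper quench valve trips}.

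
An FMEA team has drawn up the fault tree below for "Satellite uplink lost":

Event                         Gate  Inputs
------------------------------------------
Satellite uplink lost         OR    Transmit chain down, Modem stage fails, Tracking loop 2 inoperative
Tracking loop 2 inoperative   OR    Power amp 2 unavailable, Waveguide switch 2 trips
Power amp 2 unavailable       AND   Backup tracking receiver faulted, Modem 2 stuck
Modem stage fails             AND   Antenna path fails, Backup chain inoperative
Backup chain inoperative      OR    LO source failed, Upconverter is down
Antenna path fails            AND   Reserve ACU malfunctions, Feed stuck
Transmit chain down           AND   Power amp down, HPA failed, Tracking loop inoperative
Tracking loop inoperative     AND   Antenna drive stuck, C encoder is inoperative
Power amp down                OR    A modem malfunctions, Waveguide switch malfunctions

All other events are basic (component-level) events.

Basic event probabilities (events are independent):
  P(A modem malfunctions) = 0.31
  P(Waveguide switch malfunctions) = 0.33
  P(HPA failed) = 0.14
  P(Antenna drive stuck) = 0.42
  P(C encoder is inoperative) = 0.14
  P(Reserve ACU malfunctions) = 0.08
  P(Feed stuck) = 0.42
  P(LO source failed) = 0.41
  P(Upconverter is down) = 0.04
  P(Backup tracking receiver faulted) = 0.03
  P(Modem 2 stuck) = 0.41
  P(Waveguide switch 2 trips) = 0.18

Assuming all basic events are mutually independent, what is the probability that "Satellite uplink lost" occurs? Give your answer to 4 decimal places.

P(Power amp down) [OR] = 1 − (1−0.31) × (1−0.33) = 0.537700
P(Tracking loop inoperative) [AND] = 0.42 × 0.14 = 0.058800
P(Transmit chain down) [AND] = 0.537700 × 0.14 × 0.058800 = 0.004426
P(Antenna path fails) [AND] = 0.08 × 0.42 = 0.033600
P(Backup chain inoperative) [OR] = 1 − (1−0.41) × (1−0.04) = 0.433600
P(Modem stage fails) [AND] = 0.033600 × 0.433600 = 0.014569
P(Power amp 2 unavailable) [AND] = 0.03 × 0.41 = 0.012300
P(Tracking loop 2 inoperative) [OR] = 1 − (1−0.012300) × (1−0.18) = 0.190086
P(Satellite uplink lost) [OR] = 1 − (1−0.004426) × (1−0.014569) × (1−0.190086) = 0.205418
Rounded to 4 decimal places: P(Satellite uplink lost) ≈ 0.2054.

0.2054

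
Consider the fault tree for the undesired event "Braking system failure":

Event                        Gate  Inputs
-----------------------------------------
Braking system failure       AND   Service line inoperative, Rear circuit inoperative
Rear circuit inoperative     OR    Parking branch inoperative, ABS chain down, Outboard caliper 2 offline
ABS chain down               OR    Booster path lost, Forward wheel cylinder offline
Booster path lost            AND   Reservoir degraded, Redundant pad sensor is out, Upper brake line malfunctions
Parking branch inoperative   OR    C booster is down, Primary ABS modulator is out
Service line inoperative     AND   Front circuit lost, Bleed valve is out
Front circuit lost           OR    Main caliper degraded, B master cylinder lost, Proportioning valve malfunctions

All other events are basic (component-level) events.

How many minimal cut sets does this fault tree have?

15

Front circuit lost [OR]: union of children's cut sets → 3 cut set(s).
Service line inoperative [AND]: one cut set from each child combined → 3 × 1 = 3 cut set(s).
Parking branch inoperative [OR]: union of children's cut sets → 2 cut set(s).
Booster path lost [AND]: one cut set from each child combined → 1 × 1 × 1 = 1 cut set(s).
ABS chain down [OR]: union of children's cut sets → 2 cut set(s).
Rear circuit inoperative [OR]: union of children's cut sets → 5 cut set(s).
Braking system failure [AND]: one cut set from each child combined → 3 × 5 = 15 cut set(s).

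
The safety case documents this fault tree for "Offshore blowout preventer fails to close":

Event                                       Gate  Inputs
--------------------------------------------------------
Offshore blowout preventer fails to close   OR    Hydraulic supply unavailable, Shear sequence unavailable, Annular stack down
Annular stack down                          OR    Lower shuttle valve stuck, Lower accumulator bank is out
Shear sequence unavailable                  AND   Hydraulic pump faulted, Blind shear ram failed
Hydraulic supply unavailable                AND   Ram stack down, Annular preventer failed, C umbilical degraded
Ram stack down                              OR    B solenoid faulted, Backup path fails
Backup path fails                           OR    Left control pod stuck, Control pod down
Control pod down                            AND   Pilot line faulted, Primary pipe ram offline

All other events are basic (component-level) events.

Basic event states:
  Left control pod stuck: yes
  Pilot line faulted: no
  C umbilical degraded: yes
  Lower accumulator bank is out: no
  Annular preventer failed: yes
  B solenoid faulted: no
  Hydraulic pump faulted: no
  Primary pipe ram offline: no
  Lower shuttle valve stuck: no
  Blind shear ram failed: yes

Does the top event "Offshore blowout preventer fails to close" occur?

Control pod down [AND]: Pilot line faulted=not, Primary pipe ram offline=not → not all inputs occur → does not occur.
Backup path fails [OR]: Left control pod stuck=occurs, Control pod down=not → at least one input occurs → occurs.
Ram stack down [OR]: B solenoid faulted=not, Backup path fails=occurs → at least one input occurs → occurs.
Hydraulic supply unavailable [AND]: Ram stack down=occurs, Annular preventer failed=occurs, C umbilical degraded=occurs → all inputs occur → occurs.
Shear sequence unavailable [AND]: Hydraulic pump faulted=not, Blind shear ram failed=occurs → not all inputs occur → does not occur.
Annular stack down [OR]: Lower shuttle valve stuck=not, Lower accumulator bank is out=not → no input occurs → does not occur.
Offshore blowout preventer fails to close [OR]: Hydraulic supply unavailable=occurs, Shear sequence unavailable=not, Annular stack down=not → at least one input occurs → occurs.

Yes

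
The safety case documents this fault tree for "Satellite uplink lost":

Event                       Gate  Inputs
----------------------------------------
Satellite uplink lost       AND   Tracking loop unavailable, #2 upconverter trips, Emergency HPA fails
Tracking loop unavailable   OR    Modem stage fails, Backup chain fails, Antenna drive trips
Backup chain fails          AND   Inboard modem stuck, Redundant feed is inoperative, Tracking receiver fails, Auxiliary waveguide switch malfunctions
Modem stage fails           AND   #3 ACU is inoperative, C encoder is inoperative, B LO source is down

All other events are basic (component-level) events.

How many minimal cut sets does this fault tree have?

3

Modem stage fails [AND]: one cut set from each child combined → 1 × 1 × 1 = 1 cut set(s).
Backup chain fails [AND]: one cut set from each child combined → 1 × 1 × 1 × 1 = 1 cut set(s).
Tracking loop unavailable [OR]: union of children's cut sets → 3 cut set(s).
Satellite uplink lost [AND]: one cut set from each child combined → 3 × 1 × 1 = 3 cut set(s).
Minimal cut sets: {#2 upconverter trips, #3 ACU is inoperative, B LO source is down, C encoder is inoperative, Emergency HPA fails}; {#2 upconverter trips, Auxiliary waveguide switch malfunctions, Emergency HPA fails, Inboard modem stuck, Redundant feed is inoperative, Tracking receiver fails}; {#2 upconverter trips, Antenna drive trips, Emergency HPA fails}.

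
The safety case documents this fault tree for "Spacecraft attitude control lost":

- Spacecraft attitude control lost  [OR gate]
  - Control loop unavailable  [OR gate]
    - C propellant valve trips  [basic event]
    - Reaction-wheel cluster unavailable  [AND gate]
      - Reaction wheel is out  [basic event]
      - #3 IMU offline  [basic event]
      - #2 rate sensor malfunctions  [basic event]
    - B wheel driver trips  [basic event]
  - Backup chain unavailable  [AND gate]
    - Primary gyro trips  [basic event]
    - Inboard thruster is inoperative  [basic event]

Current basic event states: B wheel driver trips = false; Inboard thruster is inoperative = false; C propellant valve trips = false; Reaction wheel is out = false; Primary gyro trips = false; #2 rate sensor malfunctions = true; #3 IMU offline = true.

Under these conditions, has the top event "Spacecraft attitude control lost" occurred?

Reaction-wheel cluster unavailable [AND]: Reaction wheel is out=not, #3 IMU offline=occurs, #2 rate sensor malfunctions=occurs → not all inputs occur → does not occur.
Control loop unavailable [OR]: C propellant valve trips=not, Reaction-wheel cluster unavailable=not, B wheel driver trips=not → no input occurs → does not occur.
Backup chain unavailable [AND]: Primary gyro trips=not, Inboard thruster is inoperative=not → not all inputs occur → does not occur.
Spacecraft attitude control lost [OR]: Control loop unavailable=not, Backup chain unavailable=not → no input occurs → does not occur.

No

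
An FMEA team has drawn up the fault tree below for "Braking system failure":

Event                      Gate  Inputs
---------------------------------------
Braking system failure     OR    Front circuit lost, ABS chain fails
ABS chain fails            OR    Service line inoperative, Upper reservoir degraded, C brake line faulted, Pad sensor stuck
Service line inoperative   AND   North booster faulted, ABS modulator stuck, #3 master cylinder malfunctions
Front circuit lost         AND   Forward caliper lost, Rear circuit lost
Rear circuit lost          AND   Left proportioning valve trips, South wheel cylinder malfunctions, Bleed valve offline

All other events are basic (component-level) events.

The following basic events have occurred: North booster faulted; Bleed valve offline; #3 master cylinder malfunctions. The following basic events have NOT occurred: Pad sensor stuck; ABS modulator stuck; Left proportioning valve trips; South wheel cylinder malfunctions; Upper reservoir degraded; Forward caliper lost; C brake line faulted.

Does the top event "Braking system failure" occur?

Rear circuit lost [AND]: Left proportioning valve trips=not, South wheel cylinder malfunctions=not, Bleed valve offline=occurs → not all inputs occur → does not occur.
Front circuit lost [AND]: Forward caliper lost=not, Rear circuit lost=not → not all inputs occur → does not occur.
Service line inoperative [AND]: North booster faulted=occurs, ABS modulator stuck=not, #3 master cylinder malfunctions=occurs → not all inputs occur → does not occur.
ABS chain fails [OR]: Service line inoperative=not, Upper reservoir degraded=not, C brake line faulted=not, Pad sensor stuck=not → no input occurs → does not occur.
Braking system failure [OR]: Front circuit lost=not, ABS chain fails=not → no input occurs → does not occur.

No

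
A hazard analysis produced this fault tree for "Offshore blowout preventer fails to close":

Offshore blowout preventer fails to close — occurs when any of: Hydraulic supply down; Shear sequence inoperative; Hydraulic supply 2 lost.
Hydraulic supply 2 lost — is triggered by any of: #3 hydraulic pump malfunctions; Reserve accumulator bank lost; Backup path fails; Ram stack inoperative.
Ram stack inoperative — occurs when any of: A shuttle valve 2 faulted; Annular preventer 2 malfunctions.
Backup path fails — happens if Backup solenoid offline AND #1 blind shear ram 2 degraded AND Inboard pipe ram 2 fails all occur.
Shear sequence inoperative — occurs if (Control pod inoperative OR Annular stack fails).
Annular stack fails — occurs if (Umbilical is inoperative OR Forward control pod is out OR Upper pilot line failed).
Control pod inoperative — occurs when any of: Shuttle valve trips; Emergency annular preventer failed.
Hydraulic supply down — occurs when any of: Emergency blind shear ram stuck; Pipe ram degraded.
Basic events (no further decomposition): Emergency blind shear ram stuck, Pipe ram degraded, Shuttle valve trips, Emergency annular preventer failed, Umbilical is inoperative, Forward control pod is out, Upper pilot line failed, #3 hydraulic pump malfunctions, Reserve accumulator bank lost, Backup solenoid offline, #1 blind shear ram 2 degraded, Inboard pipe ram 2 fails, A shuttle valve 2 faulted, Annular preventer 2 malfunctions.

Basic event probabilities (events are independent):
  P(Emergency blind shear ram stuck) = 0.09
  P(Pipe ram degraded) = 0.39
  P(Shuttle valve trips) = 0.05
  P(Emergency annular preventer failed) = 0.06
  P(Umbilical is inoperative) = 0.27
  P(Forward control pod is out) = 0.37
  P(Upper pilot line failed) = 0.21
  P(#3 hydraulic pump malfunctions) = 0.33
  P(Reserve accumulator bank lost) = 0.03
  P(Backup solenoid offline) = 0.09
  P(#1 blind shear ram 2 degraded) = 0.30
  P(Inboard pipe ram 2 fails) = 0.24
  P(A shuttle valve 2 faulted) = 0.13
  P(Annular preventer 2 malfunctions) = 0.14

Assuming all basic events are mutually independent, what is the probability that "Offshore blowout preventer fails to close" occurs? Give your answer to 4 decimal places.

0.9130

P(Hydraulic supply down) [OR] = 1 − (1−0.09) × (1−0.39) = 0.444900
P(Control pod inoperative) [OR] = 1 − (1−0.05) × (1−0.06) = 0.107000
P(Annular stack fails) [OR] = 1 − (1−0.27) × (1−0.37) × (1−0.21) = 0.636679
P(Shear sequence inoperative) [OR] = 1 − (1−0.107000) × (1−0.636679) = 0.675554
P(Backup path fails) [AND] = 0.09 × 0.30 × 0.24 = 0.006480
P(Ram stack inoperative) [OR] = 1 − (1−0.13) × (1−0.14) = 0.251800
P(Hydraulic supply 2 lost) [OR] = 1 − (1−0.33) × (1−0.03) × (1−0.006480) × (1−0.251800) = 0.516896
P(Offshore blowout preventer fails to close) [OR] = 1 − (1−0.444900) × (1−0.675554) × (1−0.516896) = 0.912993
Rounded to 4 decimal places: P(Offshore blowout preventer fails to close) ≈ 0.9130.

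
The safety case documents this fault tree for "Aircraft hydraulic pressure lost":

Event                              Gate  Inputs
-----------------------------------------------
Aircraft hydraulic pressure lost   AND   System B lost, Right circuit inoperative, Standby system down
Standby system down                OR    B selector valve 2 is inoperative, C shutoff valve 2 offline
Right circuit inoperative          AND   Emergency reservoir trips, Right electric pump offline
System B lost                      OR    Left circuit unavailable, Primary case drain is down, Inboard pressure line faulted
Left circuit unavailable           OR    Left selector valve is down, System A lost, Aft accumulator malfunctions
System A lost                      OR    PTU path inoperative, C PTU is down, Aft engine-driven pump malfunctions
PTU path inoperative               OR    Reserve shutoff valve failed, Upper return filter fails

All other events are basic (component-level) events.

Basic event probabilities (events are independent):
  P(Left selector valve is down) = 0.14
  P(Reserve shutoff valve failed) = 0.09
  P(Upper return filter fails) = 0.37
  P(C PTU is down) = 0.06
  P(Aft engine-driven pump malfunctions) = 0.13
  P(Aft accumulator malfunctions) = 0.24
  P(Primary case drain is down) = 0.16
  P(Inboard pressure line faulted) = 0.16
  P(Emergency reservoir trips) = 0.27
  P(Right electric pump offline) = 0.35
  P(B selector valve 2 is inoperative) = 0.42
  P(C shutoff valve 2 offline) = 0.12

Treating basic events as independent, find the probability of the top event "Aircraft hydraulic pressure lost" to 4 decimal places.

P(PTU path inoperative) [OR] = 1 − (1−0.09) × (1−0.37) = 0.426700
P(System A lost) [OR] = 1 − (1−0.426700) × (1−0.06) × (1−0.13) = 0.531155
P(Left circuit unavailable) [OR] = 1 − (1−0.14) × (1−0.531155) × (1−0.24) = 0.693563
P(System B lost) [OR] = 1 − (1−0.693563) × (1−0.16) × (1−0.16) = 0.783778
P(Right circuit inoperative) [AND] = 0.27 × 0.35 = 0.094500
P(Standby system down) [OR] = 1 − (1−0.42) × (1−0.12) = 0.489600
P(Aircraft hydraulic pressure lost) [AND] = 0.783778 × 0.094500 × 0.489600 = 0.036263
Rounded to 4 decimal places: P(Aircraft hydraulic pressure lost) ≈ 0.0363.

0.0363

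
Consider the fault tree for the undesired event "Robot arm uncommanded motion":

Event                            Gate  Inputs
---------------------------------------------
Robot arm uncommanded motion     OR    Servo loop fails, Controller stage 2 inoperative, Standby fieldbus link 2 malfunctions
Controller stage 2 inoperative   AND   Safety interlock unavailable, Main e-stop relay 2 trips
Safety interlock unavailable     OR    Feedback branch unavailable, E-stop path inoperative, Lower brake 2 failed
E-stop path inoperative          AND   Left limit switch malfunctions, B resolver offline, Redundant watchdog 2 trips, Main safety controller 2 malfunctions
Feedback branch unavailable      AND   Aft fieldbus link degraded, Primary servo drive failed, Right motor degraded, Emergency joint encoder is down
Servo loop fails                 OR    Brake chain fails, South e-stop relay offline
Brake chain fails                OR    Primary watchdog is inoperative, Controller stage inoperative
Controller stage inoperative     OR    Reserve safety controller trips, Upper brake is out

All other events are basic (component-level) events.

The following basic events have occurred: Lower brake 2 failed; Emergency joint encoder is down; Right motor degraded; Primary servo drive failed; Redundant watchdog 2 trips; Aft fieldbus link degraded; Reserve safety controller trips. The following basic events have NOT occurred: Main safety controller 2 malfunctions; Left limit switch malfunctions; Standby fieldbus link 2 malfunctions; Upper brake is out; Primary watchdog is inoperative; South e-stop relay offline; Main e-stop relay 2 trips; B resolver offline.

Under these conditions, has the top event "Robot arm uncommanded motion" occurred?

Controller stage inoperative [OR]: Reserve safety controller trips=occurs, Upper brake is out=not → at least one input occurs → occurs.
Brake chain fails [OR]: Primary watchdog is inoperative=not, Controller stage inoperative=occurs → at least one input occurs → occurs.
Servo loop fails [OR]: Brake chain fails=occurs, South e-stop relay offline=not → at least one input occurs → occurs.
Feedback branch unavailable [AND]: Aft fieldbus link degraded=occurs, Primary servo drive failed=occurs, Right motor degraded=occurs, Emergency joint encoder is down=occurs → all inputs occur → occurs.
E-stop path inoperative [AND]: Left limit switch malfunctions=not, B resolver offline=not, Redundant watchdog 2 trips=occurs, Main safety controller 2 malfunctions=not → not all inputs occur → does not occur.
Safety interlock unavailable [OR]: Feedback branch unavailable=occurs, E-stop path inoperative=not, Lower brake 2 failed=occurs → at least one input occurs → occurs.
Controller stage 2 inoperative [AND]: Safety interlock unavailable=occurs, Main e-stop relay 2 trips=not → not all inputs occur → does not occur.
Robot arm uncommanded motion [OR]: Servo loop fails=occurs, Controller stage 2 inoperative=not, Standby fieldbus link 2 malfunctions=not → at least one input occurs → occurs.

Yes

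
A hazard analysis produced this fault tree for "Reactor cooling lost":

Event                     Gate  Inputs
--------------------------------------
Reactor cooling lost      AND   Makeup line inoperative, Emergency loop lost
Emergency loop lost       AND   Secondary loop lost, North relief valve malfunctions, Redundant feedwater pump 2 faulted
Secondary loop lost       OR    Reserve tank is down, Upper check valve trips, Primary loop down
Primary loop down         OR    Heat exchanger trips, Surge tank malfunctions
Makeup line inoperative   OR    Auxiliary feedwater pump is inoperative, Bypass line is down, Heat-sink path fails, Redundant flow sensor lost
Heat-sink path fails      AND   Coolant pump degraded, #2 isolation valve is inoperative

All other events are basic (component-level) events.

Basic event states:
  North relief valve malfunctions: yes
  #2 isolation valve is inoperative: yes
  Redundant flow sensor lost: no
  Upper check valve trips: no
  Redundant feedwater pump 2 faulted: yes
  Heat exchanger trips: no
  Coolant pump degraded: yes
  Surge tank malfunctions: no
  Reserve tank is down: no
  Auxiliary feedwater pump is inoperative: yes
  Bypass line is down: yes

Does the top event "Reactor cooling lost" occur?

No

Heat-sink path fails [AND]: Coolant pump degraded=occurs, #2 isolation valve is inoperative=occurs → all inputs occur → occurs.
Makeup line inoperative [OR]: Auxiliary feedwater pump is inoperative=occurs, Bypass line is down=occurs, Heat-sink path fails=occurs, Redundant flow sensor lost=not → at least one input occurs → occurs.
Primary loop down [OR]: Heat exchanger trips=not, Surge tank malfunctions=not → no input occurs → does not occur.
Secondary loop lost [OR]: Reserve tank is down=not, Upper check valve trips=not, Primary loop down=not → no input occurs → does not occur.
Emergency loop lost [AND]: Secondary loop lost=not, North relief valve malfunctions=occurs, Redundant feedwater pump 2 faulted=occurs → not all inputs occur → does not occur.
Reactor cooling lost [AND]: Makeup line inoperative=occurs, Emergency loop lost=not → not all inputs occur → does not occur.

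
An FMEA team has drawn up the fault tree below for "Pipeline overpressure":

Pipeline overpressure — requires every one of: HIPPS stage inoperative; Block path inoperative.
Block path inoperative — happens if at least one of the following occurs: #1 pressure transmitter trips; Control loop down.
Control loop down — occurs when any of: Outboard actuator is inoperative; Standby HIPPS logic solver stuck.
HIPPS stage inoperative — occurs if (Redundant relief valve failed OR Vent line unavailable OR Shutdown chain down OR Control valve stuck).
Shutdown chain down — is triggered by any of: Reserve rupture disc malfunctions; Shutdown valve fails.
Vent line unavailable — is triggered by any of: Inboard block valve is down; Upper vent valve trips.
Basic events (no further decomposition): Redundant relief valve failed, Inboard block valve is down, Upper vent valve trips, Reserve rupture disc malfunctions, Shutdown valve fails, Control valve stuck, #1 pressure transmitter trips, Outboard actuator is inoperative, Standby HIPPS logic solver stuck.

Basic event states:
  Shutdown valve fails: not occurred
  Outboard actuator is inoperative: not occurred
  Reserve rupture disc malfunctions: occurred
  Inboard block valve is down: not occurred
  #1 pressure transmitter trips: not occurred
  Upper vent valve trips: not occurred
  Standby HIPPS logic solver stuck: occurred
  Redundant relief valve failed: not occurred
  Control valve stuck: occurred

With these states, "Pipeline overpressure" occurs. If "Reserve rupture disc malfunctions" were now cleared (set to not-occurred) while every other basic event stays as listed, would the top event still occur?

Yes

Counterfactual: set "Reserve rupture disc malfunctions" to not occurred.
Vent line unavailable [OR]: Inboard block valve is down=not, Upper vent valve trips=not → no input occurs → does not occur.
Shutdown chain down [OR]: Reserve rupture disc malfunctions=not, Shutdown valve fails=not → no input occurs → does not occur.
HIPPS stage inoperative [OR]: Redundant relief valve failed=not, Vent line unavailable=not, Shutdown chain down=not, Control valve stuck=occurs → at least one input occurs → occurs.
Control loop down [OR]: Outboard actuator is inoperative=not, Standby HIPPS logic solver stuck=occurs → at least one input occurs → occurs.
Block path inoperative [OR]: #1 pressure transmitter trips=not, Control loop down=occurs → at least one input occurs → occurs.
Pipeline overpressure [AND]: HIPPS stage inoperative=occurs, Block path inoperative=occurs → all inputs occur → occurs.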